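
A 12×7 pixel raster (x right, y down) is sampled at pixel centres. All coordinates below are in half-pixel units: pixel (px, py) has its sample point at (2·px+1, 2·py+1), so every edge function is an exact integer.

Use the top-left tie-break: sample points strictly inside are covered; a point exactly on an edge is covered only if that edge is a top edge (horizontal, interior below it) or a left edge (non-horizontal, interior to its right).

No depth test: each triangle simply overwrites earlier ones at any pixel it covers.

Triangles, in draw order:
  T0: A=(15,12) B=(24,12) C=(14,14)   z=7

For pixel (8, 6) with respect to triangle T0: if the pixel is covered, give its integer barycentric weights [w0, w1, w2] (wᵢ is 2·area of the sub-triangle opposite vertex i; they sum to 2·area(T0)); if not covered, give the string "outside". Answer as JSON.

T0:
  2·area = 18
  edge (15, 12)→(24, 12): d=(9,0) top-left  bias=+0
  edge (24, 12)→(14, 14): d=(-10,2) right/bottom  bias=-1
  edge (14, 14)→(15, 12): d=(1,-2) top-left  bias=+0
    (7,6)@(15, 13): e=[9,8,1] → #
    (8,6)@(17, 13): e=[9,4,5] → #
    (9,6)@(19, 13): e=[9,0,9] → ·  [on edge]
  covered (2 px):
    · · · · · · · · · · · ·
    · · · · · · · · · · · ·
    · · · · · · · · · · · ·
    · · · · · · · · · · · ·
    · · · · · · · · · · · ·
    · · · · · · · · · · · ·
    · · · · · · · # # · · ·

Answer: [4,5,9]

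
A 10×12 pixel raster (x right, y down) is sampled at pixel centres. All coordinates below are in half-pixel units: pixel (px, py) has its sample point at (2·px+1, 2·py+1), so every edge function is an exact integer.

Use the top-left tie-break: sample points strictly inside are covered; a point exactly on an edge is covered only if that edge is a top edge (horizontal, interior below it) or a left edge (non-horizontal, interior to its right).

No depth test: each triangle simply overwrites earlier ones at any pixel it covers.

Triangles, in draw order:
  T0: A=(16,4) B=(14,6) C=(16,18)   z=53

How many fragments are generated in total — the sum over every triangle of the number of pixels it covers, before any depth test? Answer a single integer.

T0:
  2·area = 28  (B↔C swapped to make it positive)
  edge (16, 4)→(16, 18): d=(0,14) right/bottom  bias=-1
  edge (16, 18)→(14, 6): d=(-2,-12) top-left  bias=+0
  edge (14, 6)→(16, 4): d=(2,-2) top-left  bias=+0
    (9,0)@(19, 1): e=[-42,70,0] → ·  [on edge]
    (8,1)@(17, 3): e=[-14,42,0] → ·  [on edge]
    (7,2)@(15, 5): e=[14,14,0] → █  [on edge]
    (8,2)@(17, 5): e=[-14,38,4] → ·
    (6,3)@(13, 7): e=[42,-14,0] → ·  [on edge]
    (7,3)@(15, 7): e=[14,10,4] → █
    (8,3)@(17, 7): e=[-14,34,8] → ·
    (5,4)@(11, 9): e=[70,-42,0] → ·  [on edge]
    (7,4)@(15, 9): e=[14,6,8] → █
    (8,4)@(17, 9): e=[-14,30,12] → ·
    (4,5)@(9, 11): e=[98,-70,0] → ·  [on edge]
    (7,5)@(15, 11): e=[14,2,12] → █
    (3,6)@(7, 13): e=[126,-98,0] → ·  [on edge]
    (2,7)@(5, 15): e=[154,-126,0] → ·  [on edge]
    (1,8)@(3, 17): e=[182,-154,0] → ·  [on edge]
    (0,9)@(1, 19): e=[210,-182,0] → ·  [on edge]
  covered (4 px):
    · · · · · · · · · ·
    · · · · · · · · · ·
    · · · · · · · █ · ·
    · · · · · · · █ · ·
    · · · · · · · █ · ·
    · · · · · · · █ · ·
    · · · · · · · · · ·
    · · · · · · · · · ·
    · · · · · · · · · ·
    · · · · · · · · · ·
    · · · · · · · · · ·
    · · · · · · · · · ·

Final: 4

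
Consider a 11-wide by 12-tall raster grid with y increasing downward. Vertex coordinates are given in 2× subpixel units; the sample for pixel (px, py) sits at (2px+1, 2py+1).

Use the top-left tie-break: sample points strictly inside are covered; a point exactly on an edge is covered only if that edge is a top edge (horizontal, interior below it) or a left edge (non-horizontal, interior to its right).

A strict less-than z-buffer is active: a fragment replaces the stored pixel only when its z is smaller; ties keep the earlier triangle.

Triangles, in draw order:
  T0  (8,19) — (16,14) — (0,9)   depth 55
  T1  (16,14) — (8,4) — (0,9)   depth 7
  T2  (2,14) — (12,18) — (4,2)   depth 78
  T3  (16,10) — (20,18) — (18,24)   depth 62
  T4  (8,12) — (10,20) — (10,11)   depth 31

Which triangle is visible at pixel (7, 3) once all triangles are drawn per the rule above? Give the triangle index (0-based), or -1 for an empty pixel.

T0:
  2·area = 120  (B↔C swapped to make it positive)
  edge (8, 19)→(0, 9): d=(-8,-10) top-left  bias=+0
  edge (0, 9)→(16, 14): d=(16,5) right/bottom  bias=-1
  edge (16, 14)→(8, 19): d=(-8,5) right/bottom  bias=-1
    (1,5)@(3, 11): e=[14,17,89] → #
    (2,5)@(5, 11): e=[34,7,79] → #
    (3,5)@(7, 11): e=[54,-3,69] → ·
    (1,6)@(3, 13): e=[-2,49,73] → ·
    (2,6)@(5, 13): e=[18,39,63] → #
    (3,6)@(7, 13): e=[38,29,53] → #
    (4,6)@(9, 13): e=[58,19,43] → #
    (5,6)@(11, 13): e=[78,9,33] → #
    (6,6)@(13, 13): e=[98,-1,23] → ·
    (2,7)@(5, 15): e=[2,71,47] → #
    (6,7)@(13, 15): e=[82,31,7] → #
    (7,7)@(15, 15): e=[102,21,-3] → ·
  covered (14 px):
    · · · · · · · · · · ·
    · · · · · · · · · · ·
    · · · · · · · · · · ·
    · · · · · · · · · · ·
    · · · · · · · · · · ·
    · # # · · · · · · · ·
    · · # # # # · · · · ·
    · · # # # # # · · · ·
    · · · # # # · · · · ·
    · · · · · · · · · · ·
    · · · · · · · · · · ·
    · · · · · · · · · · ·
T1:
  2·area = 120  (B↔C swapped to make it positive)
  edge (16, 14)→(0, 9): d=(-16,-5) top-left  bias=+0
  edge (0, 9)→(8, 4): d=(8,-5) top-left  bias=+0
  edge (8, 4)→(16, 14): d=(8,10) right/bottom  bias=-1
    (3,2)@(7, 5): e=[99,3,18] → #
    (4,2)@(9, 5): e=[109,13,-2] → ·
    (2,3)@(5, 7): e=[57,9,54] → #
    (4,3)@(9, 7): e=[77,29,14] → #
    (5,3)@(11, 7): e=[87,39,-6] → ·
    (0,4)@(1, 9): e=[5,5,110] → #
    (1,4)@(3, 9): e=[15,15,90] → #
    (5,4)@(11, 9): e=[55,55,10] → #
    (6,4)@(13, 9): e=[65,65,-10] → ·
    (0,5)@(1, 11): e=[-27,21,126] → ·
    (1,5)@(3, 11): e=[-17,31,106] → ·
    (2,5)@(5, 11): e=[-7,41,86] → ·
  covered (16 px):
    · · · · · · · · · · ·
    · · · · · · · · · · ·
    · · · # · · · · · · ·
    · · # # # · · · · · ·
    # # # # # # · · · · ·
    · · · # # # # · · · ·
    · · · · · · # # · · ·
    · · · · · · · · · · ·
    · · · · · · · · · · ·
    · · · · · · · · · · ·
    · · · · · · · · · · ·
    · · · · · · · · · · ·
T2:
  2·area = 128  (B↔C swapped to make it positive)
  edge (2, 14)→(4, 2): d=(2,-12) top-left  bias=+0
  edge (4, 2)→(12, 18): d=(8,16) right/bottom  bias=-1
  edge (12, 18)→(2, 14): d=(-10,-4) top-left  bias=+0
    (2,2)@(5, 5): e=[18,8,102] → #
    (3,2)@(7, 5): e=[42,-24,110] → ·
    (2,3)@(5, 7): e=[22,24,82] → #
    (3,3)@(7, 7): e=[46,-8,90] → ·
    (1,4)@(3, 9): e=[2,72,54] → #
    (3,4)@(7, 9): e=[50,8,70] → #
    (4,4)@(9, 9): e=[74,-24,78] → ·
    (1,5)@(3, 11): e=[6,88,34] → #
    (4,5)@(9, 11): e=[78,-8,58] → ·
    (1,6)@(3, 13): e=[10,104,14] → #
    (4,6)@(9, 13): e=[82,8,38] → #
    (5,6)@(11, 13): e=[106,-24,46] → ·
  covered (16 px):
    · · · · · · · · · · ·
    · · · · · · · · · · ·
    · · # · · · · · · · ·
    · · # · · · · · · · ·
    · # # # · · · · · · ·
    · # # # · · · · · · ·
    · # # # # · · · · · ·
    · · # # # · · · · · ·
    · · · · · # · · · · ·
    · · · · · · · · · · ·
    · · · · · · · · · · ·
    · · · · · · · · · · ·
T3:
  2·area = 40
  edge (16, 10)→(20, 18): d=(4,8) right/bottom  bias=-1
  edge (20, 18)→(18, 24): d=(-2,6) right/bottom  bias=-1
  edge (18, 24)→(16, 10): d=(-2,-14) top-left  bias=+0
    (7,1)@(15, 3): e=[-20,60,0] → ·  [on edge]
    (8,6)@(17, 13): e=[4,28,8] → #
    (9,6)@(19, 13): e=[-12,16,36] → ·
    (8,7)@(17, 15): e=[12,24,4] → #
    (9,7)@(19, 15): e=[-4,12,32] → ·
    (10,7)@(21, 15): e=[-20,0,60] → ·  [on edge]
    (8,8)@(17, 17): e=[20,20,0] → #  [on edge]
    (9,8)@(19, 17): e=[4,8,28] → #
    (10,8)@(21, 17): e=[-12,-4,56] → ·
    (8,9)@(17, 19): e=[28,16,-4] → ·
    (9,9)@(19, 19): e=[12,4,24] → #
    (10,9)@(21, 19): e=[-4,-8,52] → ·
    (9,10)@(19, 21): e=[20,0,20] → ·  [on edge]
  covered (5 px):
    · · · · · · · · · · ·
    · · · · · · · · · · ·
    · · · · · · · · · · ·
    · · · · · · · · · · ·
    · · · · · · · · · · ·
    · · · · · · · · · · ·
    · · · · · · · · # · ·
    · · · · · · · · # · ·
    · · · · · · · · # # ·
    · · · · · · · · · # ·
    · · · · · · · · · · ·
    · · · · · · · · · · ·
T4:
  2·area = 18  (B↔C swapped to make it positive)
  edge (8, 12)→(10, 11): d=(2,-1) top-left  bias=+0
  edge (10, 11)→(10, 20): d=(0,9) right/bottom  bias=-1
  edge (10, 20)→(8, 12): d=(-2,-8) top-left  bias=+0
    (4,6)@(9, 13): e=[3,9,6] → #
    (5,6)@(11, 13): e=[5,-9,22] → ·
    (4,7)@(9, 15): e=[7,9,2] → #
    (5,7)@(11, 15): e=[9,-9,18] → ·
    (4,8)@(9, 17): e=[11,9,-2] → ·
  covered (2 px):
    · · · · · · · · · · ·
    · · · · · · · · · · ·
    · · · · · · · · · · ·
    · · · · · · · · · · ·
    · · · · · · · · · · ·
    · · · · · · · · · · ·
    · · · · # · · · · · ·
    · · · · # · · · · · ·
    · · · · · · · · · · ·
    · · · · · · · · · · ·
    · · · · · · · · · · ·
    · · · · · · · · · · ·

Z-buffer (winner per pixel, '.' = empty):
  . . . . . . . . . . .
  . . . . . . . . . . .
  . . 2 1 . . . . . . .
  . . 1 1 1 . . . . . .
  1 1 1 1 1 1 . . . . .
  . 0 0 1 1 1 1 . . . .
  . 2 0 0 4 0 1 1 3 . .
  . . 0 0 4 0 0 . 3 . .
  . . . 0 0 0 . . 3 3 .
  . . . . . . . . . 3 .
  . . . . . . . . . . .
  . . . . . . . . . . .

Result: -1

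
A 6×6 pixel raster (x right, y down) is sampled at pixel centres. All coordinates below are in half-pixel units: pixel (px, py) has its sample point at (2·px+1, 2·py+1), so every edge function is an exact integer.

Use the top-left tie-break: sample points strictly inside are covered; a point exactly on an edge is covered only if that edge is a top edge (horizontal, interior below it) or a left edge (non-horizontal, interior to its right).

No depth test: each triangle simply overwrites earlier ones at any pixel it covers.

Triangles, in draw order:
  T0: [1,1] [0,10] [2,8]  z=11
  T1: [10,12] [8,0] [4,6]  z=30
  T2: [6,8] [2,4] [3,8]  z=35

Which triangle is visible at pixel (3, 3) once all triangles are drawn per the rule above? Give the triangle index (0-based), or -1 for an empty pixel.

T0:
  2·area = 16  (B↔C swapped to make it positive)
  edge (1, 1)→(2, 8): d=(1,7) right/bottom  bias=-1
  edge (2, 8)→(0, 10): d=(-2,2) right/bottom  bias=-1
  edge (0, 10)→(1, 1): d=(1,-9) top-left  bias=+0
    (0,0)@(1, 1): e=[0,16,0] → ·  [on edge]
    (4,0)@(9, 1): e=[-56,0,72] → ·  [on edge]
    (0,1)@(1, 3): e=[2,12,2] → #
    (1,1)@(3, 3): e=[-12,8,20] → ·
    (3,1)@(7, 3): e=[-40,0,56] → ·  [on edge]
    (0,2)@(1, 5): e=[4,8,4] → #
    (1,2)@(3, 5): e=[-10,4,22] → ·
    (2,2)@(5, 5): e=[-24,0,40] → ·  [on edge]
    (0,3)@(1, 7): e=[6,4,6] → #
    (1,3)@(3, 7): e=[-8,0,24] → ·  [on edge]
    (0,4)@(1, 9): e=[8,0,8] → ·  [on edge]
  covered (3 px):
    · · · · · ·
    # · · · · ·
    # · · · · ·
    # · · · · ·
    · · · · · ·
    · · · · · ·
T1:
  2·area = 60  (B↔C swapped to make it positive)
  edge (10, 12)→(4, 6): d=(-6,-6) top-left  bias=+0
  edge (4, 6)→(8, 0): d=(4,-6) top-left  bias=+0
  edge (8, 0)→(10, 12): d=(2,12) right/bottom  bias=-1
    (0,1)@(1, 3): e=[0,-30,90] → ·  [on edge]
    (3,1)@(7, 3): e=[36,6,18] → #
    (4,1)@(9, 3): e=[48,18,-6] → ·
    (1,2)@(3, 5): e=[0,-10,70] → ·  [on edge]
    (2,2)@(5, 5): e=[12,2,46] → #
    (4,2)@(9, 5): e=[36,26,-2] → ·
    (2,3)@(5, 7): e=[0,10,50] → #  [on edge]
    (4,3)@(9, 7): e=[24,34,2] → #
    (5,3)@(11, 7): e=[36,46,-22] → ·
    (2,4)@(5, 9): e=[-12,18,54] → ·
    (3,4)@(7, 9): e=[0,30,30] → #  [on edge]
    (5,4)@(11, 9): e=[24,54,-18] → ·
    (4,5)@(9, 11): e=[0,50,10] → #  [on edge]
  covered (9 px):
    · · · · · ·
    · · · # · ·
    · · # # · ·
    · · # # # ·
    · · · # # ·
    · · · · # ·
T2:
  2·area = 12  (B↔C swapped to make it positive)
  edge (6, 8)→(3, 8): d=(-3,0) right/bottom  bias=-1
  edge (3, 8)→(2, 4): d=(-1,-4) top-left  bias=+0
  edge (2, 4)→(6, 8): d=(4,4) right/bottom  bias=-1
    (0,1)@(1, 3): e=[15,-3,0] → ·  [on edge]
    (1,2)@(3, 5): e=[9,3,0] → ·  [on edge]
    (1,3)@(3, 7): e=[3,1,8] → #
    (2,3)@(5, 7): e=[3,9,0] → ·  [on edge]
    (1,4)@(3, 9): e=[-3,-1,16] → ·
    (3,4)@(7, 9): e=[-3,15,0] → ·  [on edge]
    (4,5)@(9, 11): e=[-9,21,0] → ·  [on edge]
  covered (1 px):
    · · · · · ·
    · · · · · ·
    · · · · · ·
    · # · · · ·
    · · · · · ·
    · · · · · ·

Z-buffer (winner per pixel, '.' = empty):
  . . . . . .
  0 . . 1 . .
  0 . 1 1 . .
  0 2 1 1 1 .
  . . . 1 1 .
  . . . . 1 .

Answer: 1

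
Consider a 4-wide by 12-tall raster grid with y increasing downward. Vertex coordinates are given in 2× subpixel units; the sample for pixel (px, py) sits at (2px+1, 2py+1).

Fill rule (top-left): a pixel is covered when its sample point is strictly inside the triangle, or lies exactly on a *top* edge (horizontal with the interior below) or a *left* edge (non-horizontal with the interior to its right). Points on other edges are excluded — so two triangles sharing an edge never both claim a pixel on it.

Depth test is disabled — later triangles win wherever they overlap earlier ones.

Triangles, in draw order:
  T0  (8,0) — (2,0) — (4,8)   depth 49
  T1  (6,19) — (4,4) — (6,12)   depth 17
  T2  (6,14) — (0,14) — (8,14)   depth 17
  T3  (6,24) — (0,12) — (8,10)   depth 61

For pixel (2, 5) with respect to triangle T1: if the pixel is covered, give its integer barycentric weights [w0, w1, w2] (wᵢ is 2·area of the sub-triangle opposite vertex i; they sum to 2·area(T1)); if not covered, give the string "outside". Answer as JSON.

T0:
  2·area = 48  (B↔C swapped to make it positive)
  edge (8, 0)→(4, 8): d=(-4,8) right/bottom  bias=-1
  edge (4, 8)→(2, 0): d=(-2,-8) top-left  bias=+0
  edge (2, 0)→(8, 0): d=(6,0) top-left  bias=+0
    (1,0)@(3, 1): e=[36,6,6] → X
    (2,0)@(5, 1): e=[20,22,6] → X
    (3,0)@(7, 1): e=[4,38,6] → X
    (1,1)@(3, 3): e=[28,2,18] → X
    (3,1)@(7, 3): e=[-4,34,18] → .
    (1,2)@(3, 5): e=[20,-2,30] → .
    (2,2)@(5, 5): e=[4,14,30] → X
    (3,2)@(7, 5): e=[-12,30,30] → .
    (2,3)@(5, 7): e=[-4,10,42] → .
  covered (6 px):
    . X X X
    . X X .
    . . X .
    . . . .
    . . . .
    . . . .
    . . . .
    . . . .
    . . . .
    . . . .
    . . . .
    . . . .
T1:
  2·area = 14
  edge (6, 19)→(4, 4): d=(-2,-15) top-left  bias=+0
  edge (4, 4)→(6, 12): d=(2,8) right/bottom  bias=-1
  edge (6, 12)→(6, 19): d=(0,7) right/bottom  bias=-1
    (2,4)@(5, 9): e=[5,2,7] → X
    (3,4)@(7, 9): e=[35,-14,-7] → .
    (2,5)@(5, 11): e=[1,6,7] → X
    (3,5)@(7, 11): e=[31,-10,-7] → .
    (2,6)@(5, 13): e=[-3,10,7] → .
  covered (2 px):
    . . . .
    . . . .
    . . . .
    . . . .
    . . X .
    . . X .
    . . . .
    . . . .
    . . . .
    . . . .
    . . . .
    . . . .
T2:
  degenerate (2·area = 0) — covers nothing
T3:
  2·area = 108
  edge (6, 24)→(0, 12): d=(-6,-12) top-left  bias=+0
  edge (0, 12)→(8, 10): d=(8,-2) top-left  bias=+0
  edge (8, 10)→(6, 24): d=(-2,14) right/bottom  bias=-1
    (2,5)@(5, 11): e=[66,2,40] → X
    (3,5)@(7, 11): e=[90,6,12] → X
    (0,6)@(1, 13): e=[6,10,92] → X
    (1,6)@(3, 13): e=[30,14,64] → X
    (0,7)@(1, 15): e=[-6,26,88] → .
    (1,7)@(3, 15): e=[18,30,60] → X
    (1,8)@(3, 17): e=[6,46,56] → X
    (3,8)@(7, 17): e=[54,54,0] → .  [on edge]
    (1,9)@(3, 19): e=[-6,62,52] → .
    (2,9)@(5, 19): e=[18,66,24] → X
    (3,9)@(7, 19): e=[42,70,-4] → .
    (2,10)@(5, 21): e=[6,82,20] → X
  covered (13 px):
    . . . .
    . . . .
    . . . .
    . . . .
    . . . .
    . . X X
    X X X X
    . X X X
    . X X .
    . . X .
    . . X .
    . . . .

Final: [6,7,1]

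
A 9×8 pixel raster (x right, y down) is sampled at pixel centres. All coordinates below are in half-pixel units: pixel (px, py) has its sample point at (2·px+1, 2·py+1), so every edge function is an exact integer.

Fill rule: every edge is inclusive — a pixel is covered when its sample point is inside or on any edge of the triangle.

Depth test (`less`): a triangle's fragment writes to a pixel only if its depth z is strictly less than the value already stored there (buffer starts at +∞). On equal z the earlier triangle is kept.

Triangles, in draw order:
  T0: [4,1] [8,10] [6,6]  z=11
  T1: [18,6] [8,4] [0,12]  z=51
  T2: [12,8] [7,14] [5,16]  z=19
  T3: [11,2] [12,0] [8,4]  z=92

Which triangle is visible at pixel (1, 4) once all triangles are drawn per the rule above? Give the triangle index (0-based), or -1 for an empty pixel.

T0:
  2·area = 2
  edge (4, 1)→(8, 10): d=(4,9) inclusive
  edge (8, 10)→(6, 6): d=(-2,-4) inclusive
  edge (6, 6)→(4, 1): d=(-2,-5) inclusive
  covered (0 px):
    · · · · · · · · ·
    · · · · · · · · ·
    · · · · · · · · ·
    · · · · · · · · ·
    · · · · · · · · ·
    · · · · · · · · ·
    · · · · · · · · ·
    · · · · · · · · ·
T1:
  2·area = 96  (B↔C swapped to make it positive)
  edge (18, 6)→(0, 12): d=(-18,6) inclusive
  edge (0, 12)→(8, 4): d=(8,-8) inclusive
  edge (8, 4)→(18, 6): d=(10,2) inclusive
    (5,0)@(11, 1): e=[132,0,-36] → ·  [on edge]
    (1,1)@(3, 3): e=[144,-48,0] → ·  [on edge]
    (4,1)@(9, 3): e=[108,0,-12] → ·  [on edge]
    (3,2)@(7, 5): e=[84,0,12] → █  [on edge]
    (4,2)@(9, 5): e=[72,16,8] → █
    (5,2)@(11, 5): e=[60,32,4] → █
    (6,2)@(13, 5): e=[48,48,0] → █  [on edge]
    (7,2)@(15, 5): e=[36,64,-4] → ·
    (2,3)@(5, 7): e=[60,0,36] → █  [on edge]
    (7,3)@(15, 7): e=[0,80,16] → █  [on edge]
    (8,3)@(17, 7): e=[-12,96,12] → ·
    (1,4)@(3, 9): e=[36,0,60] → █  [on edge]
    (4,4)@(9, 9): e=[0,48,48] → █  [on edge]
    (0,5)@(1, 11): e=[12,0,84] → █  [on edge]
    (1,5)@(3, 11): e=[0,16,80] → █  [on edge]
  covered (16 px):
    · · · · · · · · ·
    · · · · · · · · ·
    · · · █ █ █ █ · ·
    · · █ █ █ █ █ █ ·
    · █ █ █ █ · · · ·
    █ █ · · · · · · ·
    · · · · · · · · ·
    · · · · · · · · ·
T2:
  2·area = 2
  edge (12, 8)→(7, 14): d=(-5,6) inclusive
  edge (7, 14)→(5, 16): d=(-2,2) inclusive
  edge (5, 16)→(12, 8): d=(7,-8) inclusive
  covered (0 px):
    · · · · · · · · ·
    · · · · · · · · ·
    · · · · · · · · ·
    · · · · · · · · ·
    · · · · · · · · ·
    · · · · · · · · ·
    · · · · · · · · ·
    · · · · · · · · ·
T3:
  2·area = 4  (B↔C swapped to make it positive)
  edge (11, 2)→(8, 4): d=(-3,2) inclusive
  edge (8, 4)→(12, 0): d=(4,-4) inclusive
  edge (12, 0)→(11, 2): d=(-1,2) inclusive
    (5,0)@(11, 1): e=[3,0,1] → █  [on edge]
    (6,0)@(13, 1): e=[-1,8,-3] → ·
    (4,1)@(9, 3): e=[1,0,3] → █  [on edge]
    (5,1)@(11, 3): e=[-3,8,-1] → ·
    (3,2)@(7, 5): e=[-1,0,5] → ·  [on edge]
    (4,2)@(9, 5): e=[-5,8,1] → ·
    (2,3)@(5, 7): e=[-3,0,7] → ·  [on edge]
    (1,4)@(3, 9): e=[-5,0,9] → ·  [on edge]
    (0,5)@(1, 11): e=[-7,0,11] → ·  [on edge]
  covered (2 px):
    · · · · · █ · · ·
    · · · · █ · · · ·
    · · · · · · · · ·
    · · · · · · · · ·
    · · · · · · · · ·
    · · · · · · · · ·
    · · · · · · · · ·
    · · · · · · · · ·

Z-buffer (winner per pixel, '.' = empty):
  . . . . . 3 . . .
  . . . . 3 . . . .
  . . . 1 1 1 1 . .
  . . 1 1 1 1 1 1 .
  . 1 1 1 1 . . . .
  1 1 . . . . . . .
  . . . . . . . . .
  . . . . . . . . .

Result: 1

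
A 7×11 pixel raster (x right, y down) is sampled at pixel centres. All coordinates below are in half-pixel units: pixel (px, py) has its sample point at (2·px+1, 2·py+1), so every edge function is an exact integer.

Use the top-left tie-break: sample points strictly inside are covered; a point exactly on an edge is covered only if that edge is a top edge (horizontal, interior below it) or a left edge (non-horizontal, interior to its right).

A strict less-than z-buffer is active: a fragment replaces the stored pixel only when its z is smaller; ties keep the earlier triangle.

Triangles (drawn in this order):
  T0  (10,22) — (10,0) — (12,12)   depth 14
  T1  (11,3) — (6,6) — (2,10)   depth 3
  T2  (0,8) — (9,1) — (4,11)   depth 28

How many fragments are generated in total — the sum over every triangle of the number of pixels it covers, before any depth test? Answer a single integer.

T0:
  2·area = 44
  edge (10, 22)→(10, 0): d=(0,-22) top-left  bias=+0
  edge (10, 0)→(12, 12): d=(2,12) right/bottom  bias=-1
  edge (12, 12)→(10, 22): d=(-2,10) right/bottom  bias=-1
    (5,3)@(11, 7): e=[22,2,20] → #
    (6,3)@(13, 7): e=[66,-22,0] → ·  [on edge]
    (5,4)@(11, 9): e=[22,6,16] → #
    (6,4)@(13, 9): e=[66,-18,-4] → ·
    (5,5)@(11, 11): e=[22,10,12] → #
    (6,5)@(13, 11): e=[66,-14,-8] → ·
    (5,6)@(11, 13): e=[22,14,8] → #
    (6,6)@(13, 13): e=[66,-10,-12] → ·
    (5,7)@(11, 15): e=[22,18,4] → #
    (6,7)@(13, 15): e=[66,-6,-16] → ·
    (5,8)@(11, 17): e=[22,22,0] → ·  [on edge]
  covered (5 px):
    · · · · · · ·
    · · · · · · ·
    · · · · · · ·
    · · · · · # ·
    · · · · · # ·
    · · · · · # ·
    · · · · · # ·
    · · · · · # ·
    · · · · · · ·
    · · · · · · ·
    · · · · · · ·
T1:
  2·area = 8  (B↔C swapped to make it positive)
  edge (11, 3)→(2, 10): d=(-9,7) right/bottom  bias=-1
  edge (2, 10)→(6, 6): d=(4,-4) top-left  bias=+0
  edge (6, 6)→(11, 3): d=(5,-3) top-left  bias=+0
    (5,0)@(11, 1): e=[18,0,-10] → ·  [on edge]
    (4,1)@(9, 3): e=[14,0,-6] → ·  [on edge]
    (5,1)@(11, 3): e=[0,8,0] → ·  [on edge]
    (3,2)@(7, 5): e=[10,0,-2] → ·  [on edge]
    (2,3)@(5, 7): e=[6,0,2] → #  [on edge]
    (3,3)@(7, 7): e=[-8,8,8] → ·
    (0,4)@(1, 9): e=[16,-8,0] → ·  [on edge]
    (1,4)@(3, 9): e=[2,0,6] → #  [on edge]
    (2,4)@(5, 9): e=[-12,8,12] → ·
    (0,5)@(1, 11): e=[-2,0,10] → ·  [on edge]
    (1,5)@(3, 11): e=[-16,8,16] → ·
  covered (2 px):
    · · · · · · ·
    · · · · · · ·
    · · · · · · ·
    · · # · · · ·
    · # · · · · ·
    · · · · · · ·
    · · · · · · ·
    · · · · · · ·
    · · · · · · ·
    · · · · · · ·
    · · · · · · ·
T2:
  2·area = 55
  edge (0, 8)→(9, 1): d=(9,-7) top-left  bias=+0
  edge (9, 1)→(4, 11): d=(-5,10) right/bottom  bias=-1
  edge (4, 11)→(0, 8): d=(-4,-3) top-left  bias=+0
    (4,0)@(9, 1): e=[0,0,55] → ·  [on edge]
    (3,1)@(7, 3): e=[4,10,41] → #
    (4,1)@(9, 3): e=[18,-10,47] → ·
    (2,2)@(5, 5): e=[8,20,27] → #
    (3,2)@(7, 5): e=[22,0,33] → ·  [on edge]
    (1,3)@(3, 7): e=[12,30,13] → #
    (3,3)@(7, 7): e=[40,-10,25] → ·
    (1,4)@(3, 9): e=[30,20,5] → #
    (2,4)@(5, 9): e=[44,0,11] → ·  [on edge]
    (1,5)@(3, 11): e=[48,10,-3] → ·
    (1,6)@(3, 13): e=[66,0,-11] → ·  [on edge]
    (0,8)@(1, 17): e=[88,0,-33] → ·  [on edge]
  covered (5 px):
    · · · · · · ·
    · · · # · · ·
    · · # · · · ·
    · # # · · · ·
    · # · · · · ·
    · · · · · · ·
    · · · · · · ·
    · · · · · · ·
    · · · · · · ·
    · · · · · · ·
    · · · · · · ·

Final: 12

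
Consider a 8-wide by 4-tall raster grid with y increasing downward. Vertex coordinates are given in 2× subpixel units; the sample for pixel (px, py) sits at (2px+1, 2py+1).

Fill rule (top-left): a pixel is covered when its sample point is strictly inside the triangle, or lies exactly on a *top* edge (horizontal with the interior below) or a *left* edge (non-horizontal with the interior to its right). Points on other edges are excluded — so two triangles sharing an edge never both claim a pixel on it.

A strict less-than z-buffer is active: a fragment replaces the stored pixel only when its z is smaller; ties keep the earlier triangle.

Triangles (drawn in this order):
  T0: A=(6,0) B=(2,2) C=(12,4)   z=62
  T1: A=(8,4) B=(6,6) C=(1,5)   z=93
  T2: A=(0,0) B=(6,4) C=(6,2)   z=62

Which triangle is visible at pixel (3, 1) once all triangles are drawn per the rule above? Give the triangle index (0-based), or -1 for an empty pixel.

T0:
  2·area = 28  (B↔C swapped to make it positive)
  edge (6, 0)→(12, 4): d=(6,4) right/bottom  bias=-1
  edge (12, 4)→(2, 2): d=(-10,-2) top-left  bias=+0
  edge (2, 2)→(6, 0): d=(4,-2) top-left  bias=+0
    (2,0)@(5, 1): e=[10,16,2] → █
    (3,0)@(7, 1): e=[2,20,6] → █
    (4,0)@(9, 1): e=[-6,24,10] → ·
    (2,1)@(5, 3): e=[22,-4,10] → ·
    (3,1)@(7, 3): e=[14,0,14] → █  [on edge]
    (4,1)@(9, 3): e=[6,4,18] → █
    (5,1)@(11, 3): e=[-2,8,22] → ·
    (3,2)@(7, 5): e=[26,-20,22] → ·
    (4,2)@(9, 5): e=[18,-16,26] → ·
  covered (4 px):
    · · █ █ · · · ·
    · · · █ █ · · ·
    · · · · · · · ·
    · · · · · · · ·
T1:
  2·area = 12
  edge (8, 4)→(6, 6): d=(-2,2) right/bottom  bias=-1
  edge (6, 6)→(1, 5): d=(-5,-1) top-left  bias=+0
  edge (1, 5)→(8, 4): d=(7,-1) top-left  bias=+0
    (5,0)@(11, 1): e=[0,30,-18] → ·  [on edge]
    (4,1)@(9, 3): e=[0,18,-6] → ·  [on edge]
    (7,1)@(15, 3): e=[-12,24,0] → ·  [on edge]
    (0,2)@(1, 5): e=[12,0,0] → █  [on edge]
    (1,2)@(3, 5): e=[8,2,2] → █
    (2,2)@(5, 5): e=[4,4,4] → █
    (3,2)@(7, 5): e=[0,6,6] → ·  [on edge]
    (0,3)@(1, 7): e=[8,-10,14] → ·
    (1,3)@(3, 7): e=[4,-8,16] → ·
    (2,3)@(5, 7): e=[0,-6,18] → ·  [on edge]
    (5,3)@(11, 7): e=[-12,0,24] → ·  [on edge]
  covered (3 px):
    · · · · · · · ·
    · · · · · · · ·
    █ █ █ · · · · ·
    · · · · · · · ·
T2:
  2·area = 12  (B↔C swapped to make it positive)
  edge (0, 0)→(6, 2): d=(6,2) right/bottom  bias=-1
  edge (6, 2)→(6, 4): d=(0,2) right/bottom  bias=-1
  edge (6, 4)→(0, 0): d=(-6,-4) top-left  bias=+0
    (1,0)@(3, 1): e=[0,6,6] → ·  [on edge]
    (2,1)@(5, 3): e=[8,2,2] → █
    (3,1)@(7, 3): e=[4,-2,10] → ·
    (4,1)@(9, 3): e=[0,-6,18] → ·  [on edge]
    (2,2)@(5, 5): e=[20,2,-10] → ·
    (7,2)@(15, 5): e=[0,-18,30] → ·  [on edge]
  covered (1 px):
    · · · · · · · ·
    · · █ · · · · ·
    · · · · · · · ·
    · · · · · · · ·

Z-buffer (winner per pixel, '.' = empty):
  . . 0 0 . . . .
  . . 2 0 0 . . .
  1 1 1 . . . . .
  . . . . . . . .

Final: 0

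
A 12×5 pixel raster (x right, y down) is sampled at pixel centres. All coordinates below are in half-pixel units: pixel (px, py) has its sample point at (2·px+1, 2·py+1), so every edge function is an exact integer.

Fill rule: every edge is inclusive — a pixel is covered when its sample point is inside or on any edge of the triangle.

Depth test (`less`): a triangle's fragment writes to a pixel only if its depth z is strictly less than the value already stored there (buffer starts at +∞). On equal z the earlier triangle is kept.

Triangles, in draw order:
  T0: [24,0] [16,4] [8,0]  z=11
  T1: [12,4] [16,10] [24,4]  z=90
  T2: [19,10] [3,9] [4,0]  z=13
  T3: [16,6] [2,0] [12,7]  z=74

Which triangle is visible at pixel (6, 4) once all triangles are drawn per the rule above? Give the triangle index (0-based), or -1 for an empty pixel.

T0:
  2·area = 64
  edge (24, 0)→(16, 4): d=(-8,4) inclusive
  edge (16, 4)→(8, 0): d=(-8,-4) inclusive
  edge (8, 0)→(24, 0): d=(16,0) inclusive
    (5,0)@(11, 1): e=[44,4,16] → █
    (6,0)@(13, 1): e=[36,12,16] → █
    (7,0)@(15, 1): e=[28,20,16] → █
    (8,0)@(17, 1): e=[20,28,16] → █
    (9,0)@(19, 1): e=[12,36,16] → █
    (10,0)@(21, 1): e=[4,44,16] → █
    (11,0)@(23, 1): e=[-4,52,16] → ·
    (5,1)@(11, 3): e=[28,-12,48] → ·
    (6,1)@(13, 3): e=[20,-4,48] → ·
    (7,1)@(15, 3): e=[12,4,48] → █
    (9,1)@(19, 3): e=[-4,20,48] → ·
    (10,1)@(21, 3): e=[-12,28,48] → ·
  covered (8 px):
    · · · · · █ █ █ █ █ █ ·
    · · · · · · · █ █ · · ·
    · · · · · · · · · · · ·
    · · · · · · · · · · · ·
    · · · · · · · · · · · ·
T1:
  2·area = 72  (B↔C swapped to make it positive)
  edge (12, 4)→(24, 4): d=(12,0) inclusive
  edge (24, 4)→(16, 10): d=(-8,6) inclusive
  edge (16, 10)→(12, 4): d=(-4,-6) inclusive
    (6,2)@(13, 5): e=[12,58,2] → █
    (7,2)@(15, 5): e=[12,46,14] → █
    (8,2)@(17, 5): e=[12,34,26] → █
    (9,2)@(19, 5): e=[12,22,38] → █
    (10,2)@(21, 5): e=[12,10,50] → █
    (11,2)@(23, 5): e=[12,-2,62] → ·
    (6,3)@(13, 7): e=[36,42,-6] → ·
    (7,3)@(15, 7): e=[36,30,6] → █
    (10,3)@(21, 7): e=[36,-6,42] → ·
    (7,4)@(15, 9): e=[60,14,-2] → ·
    (8,4)@(17, 9): e=[60,2,10] → █
    (9,4)@(19, 9): e=[60,-10,22] → ·
  covered (9 px):
    · · · · · · · · · · · ·
    · · · · · · · · · · · ·
    · · · · · · █ █ █ █ █ ·
    · · · · · · · █ █ █ · ·
    · · · · · · · · █ · · ·
T2:
  2·area = 145
  edge (19, 10)→(3, 9): d=(-16,-1) inclusive
  edge (3, 9)→(4, 0): d=(1,-9) inclusive
  edge (4, 0)→(19, 10): d=(15,10) inclusive
    (2,0)@(5, 1): e=[130,10,5] → █
    (3,0)@(7, 1): e=[132,28,-15] → ·
    (2,1)@(5, 3): e=[98,12,35] → █
    (3,1)@(7, 3): e=[100,30,15] → █
    (4,1)@(9, 3): e=[102,48,-5] → ·
    (2,2)@(5, 5): e=[66,14,65] → █
    (4,2)@(9, 5): e=[70,50,25] → █
    (5,2)@(11, 5): e=[72,68,5] → █
    (6,2)@(13, 5): e=[74,86,-15] → ·
    (2,3)@(5, 7): e=[34,16,95] → █
    (6,3)@(13, 7): e=[42,88,15] → █
    (7,3)@(15, 7): e=[44,106,-5] → ·
    (1,4)@(3, 9): e=[0,0,145] → █  [on edge]
  covered (20 px):
    · · █ · · · · · · · · ·
    · · █ █ · · · · · · · ·
    · · █ █ █ █ · · · · · ·
    · · █ █ █ █ █ · · · · ·
    · █ █ █ █ █ █ █ █ · · ·
T3:
  2·area = 38  (B↔C swapped to make it positive)
  edge (16, 6)→(12, 7): d=(-4,1) inclusive
  edge (12, 7)→(2, 0): d=(-10,-7) inclusive
  edge (2, 0)→(16, 6): d=(14,6) inclusive
    (3,1)@(7, 3): e=[21,5,12] → █
    (4,1)@(9, 3): e=[19,19,0] → █  [on edge]
    (5,1)@(11, 3): e=[17,33,-12] → ·
    (3,2)@(7, 5): e=[13,-15,40] → ·
    (4,2)@(9, 5): e=[11,-1,28] → ·
    (5,2)@(11, 5): e=[9,13,16] → █
    (6,2)@(13, 5): e=[7,27,4] → █
    (7,2)@(15, 5): e=[5,41,-8] → ·
    (5,3)@(11, 7): e=[1,-7,44] → ·
    (6,3)@(13, 7): e=[-1,7,32] → ·
    (11,4)@(23, 9): e=[-19,57,0] → ·  [on edge]
  covered (4 px):
    · · · · · · · · · · · ·
    · · · █ █ · · · · · · ·
    · · · · · █ █ · · · · ·
    · · · · · · · · · · · ·
    · · · · · · · · · · · ·

Z-buffer (winner per pixel, '.' = empty):
  . . 2 . . 0 0 0 0 0 0 .
  . . 2 2 3 . . 0 0 . . .
  . . 2 2 2 2 3 1 1 1 1 .
  . . 2 2 2 2 2 1 1 1 . .
  . 2 2 2 2 2 2 2 2 . . .

Result: 2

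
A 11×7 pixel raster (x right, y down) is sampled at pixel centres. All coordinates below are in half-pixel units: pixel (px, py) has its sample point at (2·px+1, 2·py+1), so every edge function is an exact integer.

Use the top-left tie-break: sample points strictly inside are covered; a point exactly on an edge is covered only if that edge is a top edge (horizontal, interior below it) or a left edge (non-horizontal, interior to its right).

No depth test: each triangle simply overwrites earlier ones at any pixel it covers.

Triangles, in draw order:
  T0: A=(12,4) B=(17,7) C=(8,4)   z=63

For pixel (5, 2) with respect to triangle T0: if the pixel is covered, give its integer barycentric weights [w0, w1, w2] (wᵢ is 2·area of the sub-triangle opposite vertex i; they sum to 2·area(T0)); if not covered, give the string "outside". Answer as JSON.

T0:
  2·area = 12
  edge (12, 4)→(17, 7): d=(5,3) right/bottom  bias=-1
  edge (17, 7)→(8, 4): d=(-9,-3) top-left  bias=+0
  edge (8, 4)→(12, 4): d=(4,0) top-left  bias=+0
    (3,0)@(7, 1): e=[0,24,-12] → ·  [on edge]
    (2,1)@(5, 3): e=[16,0,-4] → ·  [on edge]
    (5,2)@(11, 5): e=[8,0,4] → #  [on edge]
    (6,2)@(13, 5): e=[2,6,4] → #
    (7,2)@(15, 5): e=[-4,12,4] → ·
    (5,3)@(11, 7): e=[18,-18,12] → ·
    (6,3)@(13, 7): e=[12,-12,12] → ·
    (8,3)@(17, 7): e=[0,0,12] → ·  [on edge]
  covered (2 px):
    · · · · · · · · · · ·
    · · · · · · · · · · ·
    · · · · · # # · · · ·
    · · · · · · · · · · ·
    · · · · · · · · · · ·
    · · · · · · · · · · ·
    · · · · · · · · · · ·

Answer: [0,4,8]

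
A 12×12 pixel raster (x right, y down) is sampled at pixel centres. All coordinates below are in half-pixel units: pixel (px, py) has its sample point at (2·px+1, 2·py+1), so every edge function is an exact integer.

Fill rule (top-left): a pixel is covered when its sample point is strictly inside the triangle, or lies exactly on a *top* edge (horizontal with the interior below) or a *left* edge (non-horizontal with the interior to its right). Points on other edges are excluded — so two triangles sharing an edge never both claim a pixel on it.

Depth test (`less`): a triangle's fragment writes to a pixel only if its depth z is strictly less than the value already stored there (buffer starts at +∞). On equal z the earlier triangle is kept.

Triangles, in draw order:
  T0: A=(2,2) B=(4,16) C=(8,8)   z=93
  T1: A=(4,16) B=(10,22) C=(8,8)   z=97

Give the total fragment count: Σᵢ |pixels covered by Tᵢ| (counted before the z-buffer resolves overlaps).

T0:
  2·area = 72  (B↔C swapped to make it positive)
  edge (2, 2)→(8, 8): d=(6,6) right/bottom  bias=-1
  edge (8, 8)→(4, 16): d=(-4,8) right/bottom  bias=-1
  edge (4, 16)→(2, 2): d=(-2,-14) top-left  bias=+0
    (0,0)@(1, 1): e=[0,84,-12] → ·  [on edge]
    (1,1)@(3, 3): e=[0,60,12] → ·  [on edge]
    (1,2)@(3, 5): e=[12,52,8] → █
    (2,2)@(5, 5): e=[0,36,36] → ·  [on edge]
    (1,3)@(3, 7): e=[24,44,4] → █
    (2,3)@(5, 7): e=[12,28,32] → █
    (3,3)@(7, 7): e=[0,12,60] → ·  [on edge]
    (1,4)@(3, 9): e=[36,36,0] → █  [on edge]
    (3,4)@(7, 9): e=[12,4,56] → █
    (4,4)@(9, 9): e=[0,-12,84] → ·  [on edge]
    (1,5)@(3, 11): e=[48,28,-4] → ·
    (2,5)@(5, 11): e=[36,12,24] → █
    (5,5)@(11, 11): e=[0,-36,108] → ·  [on edge]
    (6,6)@(13, 13): e=[0,-60,132] → ·  [on edge]
    (7,7)@(15, 15): e=[0,-84,156] → ·  [on edge]
    (8,8)@(17, 17): e=[0,-108,180] → ·  [on edge]
    (9,9)@(19, 19): e=[0,-132,204] → ·  [on edge]
    (10,10)@(21, 21): e=[0,-156,228] → ·  [on edge]
    (2,11)@(5, 23): e=[108,-36,0] → ·  [on edge]
    (11,11)@(23, 23): e=[0,-180,252] → ·  [on edge]
  covered (8 px):
    · · · · · · · · · · · ·
    · · · · · · · · · · · ·
    · █ · · · · · · · · · ·
    · █ █ · · · · · · · · ·
    · █ █ █ · · · · · · · ·
    · · █ · · · · · · · · ·
    · · █ · · · · · · · · ·
    · · · · · · · · · · · ·
    · · · · · · · · · · · ·
    · · · · · · · · · · · ·
    · · · · · · · · · · · ·
    · · · · · · · · · · · ·
T1:
  2·area = 72  (B↔C swapped to make it positive)
  edge (4, 16)→(8, 8): d=(4,-8) top-left  bias=+0
  edge (8, 8)→(10, 22): d=(2,14) right/bottom  bias=-1
  edge (10, 22)→(4, 16): d=(-6,-6) top-left  bias=+0
    (3,0)@(7, 1): e=[-36,0,108] → ·  [on edge]
    (3,5)@(7, 11): e=[4,20,48] → █
    (4,5)@(9, 11): e=[20,-8,60] → ·
    (0,6)@(1, 13): e=[-36,108,0] → ·  [on edge]
    (3,6)@(7, 13): e=[12,24,36] → █
    (4,6)@(9, 13): e=[28,-4,48] → ·
    (1,7)@(3, 15): e=[-12,84,0] → ·  [on edge]
    (2,7)@(5, 15): e=[4,56,12] → █
    (4,7)@(9, 15): e=[36,0,36] → ·  [on edge]
    (2,8)@(5, 17): e=[12,60,0] → █  [on edge]
    (4,8)@(9, 17): e=[44,4,24] → █
    (5,8)@(11, 17): e=[60,-24,36] → ·
    (3,9)@(7, 19): e=[36,36,0] → █  [on edge]
    (4,10)@(9, 21): e=[60,12,0] → █  [on edge]
    (5,11)@(11, 23): e=[84,-12,0] → ·  [on edge]
  covered (10 px):
    · · · · · · · · · · · ·
    · · · · · · · · · · · ·
    · · · · · · · · · · · ·
    · · · · · · · · · · · ·
    · · · · · · · · · · · ·
    · · · █ · · · · · · · ·
    · · · █ · · · · · · · ·
    · · █ █ · · · · · · · ·
    · · █ █ █ · · · · · · ·
    · · · █ █ · · · · · · ·
    · · · · █ · · · · · · ·
    · · · · · · · · · · · ·

Result: 18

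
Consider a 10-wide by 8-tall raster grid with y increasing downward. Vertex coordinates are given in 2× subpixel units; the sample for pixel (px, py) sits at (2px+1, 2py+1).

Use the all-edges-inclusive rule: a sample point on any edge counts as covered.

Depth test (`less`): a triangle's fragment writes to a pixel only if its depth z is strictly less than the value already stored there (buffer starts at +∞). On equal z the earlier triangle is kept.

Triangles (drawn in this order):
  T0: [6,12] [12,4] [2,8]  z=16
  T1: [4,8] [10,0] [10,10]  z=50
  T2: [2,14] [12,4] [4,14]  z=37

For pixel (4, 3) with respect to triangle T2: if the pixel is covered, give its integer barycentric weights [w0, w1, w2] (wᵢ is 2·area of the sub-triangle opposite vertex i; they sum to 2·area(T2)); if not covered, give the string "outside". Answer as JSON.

T0:
  2·area = 56  (B↔C swapped to make it positive)
  edge (6, 12)→(2, 8): d=(-4,-4) inclusive
  edge (2, 8)→(12, 4): d=(10,-4) inclusive
  edge (12, 4)→(6, 12): d=(-6,8) inclusive
    (5,2)@(11, 5): e=[48,6,2] → #
    (6,2)@(13, 5): e=[56,14,-14] → ·
    (0,3)@(1, 7): e=[0,-14,70] → ·  [on edge]
    (2,3)@(5, 7): e=[16,2,38] → #
    (3,3)@(7, 7): e=[24,10,22] → #
    (4,3)@(9, 7): e=[32,18,6] → #
    (5,3)@(11, 7): e=[40,26,-10] → ·
    (1,4)@(3, 9): e=[0,14,42] → #  [on edge]
    (4,4)@(9, 9): e=[24,38,-6] → ·
    (1,5)@(3, 11): e=[-8,34,30] → ·
    (2,5)@(5, 11): e=[0,42,14] → #  [on edge]
    (3,5)@(7, 11): e=[8,50,-2] → ·
    (3,6)@(7, 13): e=[0,70,-14] → ·  [on edge]
    (4,7)@(9, 15): e=[0,98,-42] → ·  [on edge]
  covered (8 px):
    · · · · · · · · · ·
    · · · · · · · · · ·
    · · · · · # · · · ·
    · · # # # · · · · ·
    · # # # · · · · · ·
    · · # · · · · · · ·
    · · · · · · · · · ·
    · · · · · · · · · ·
T1:
  2·area = 60
  edge (4, 8)→(10, 0): d=(6,-8) inclusive
  edge (10, 0)→(10, 10): d=(0,10) inclusive
  edge (10, 10)→(4, 8): d=(-6,-2) inclusive
    (4,1)@(9, 3): e=[10,10,40] → #
    (5,1)@(11, 3): e=[26,-10,44] → ·
    (3,2)@(7, 5): e=[6,30,24] → #
    (5,2)@(11, 5): e=[38,-10,32] → ·
    (0,3)@(1, 7): e=[-30,90,0] → ·  [on edge]
    (2,3)@(5, 7): e=[2,50,8] → #
    (5,3)@(11, 7): e=[50,-10,20] → ·
    (2,4)@(5, 9): e=[14,50,-4] → ·
    (3,4)@(7, 9): e=[30,30,0] → #  [on edge]
    (5,4)@(11, 9): e=[62,-10,8] → ·
    (3,5)@(7, 11): e=[42,30,-12] → ·
    (4,5)@(9, 11): e=[58,10,-8] → ·
    (6,5)@(13, 11): e=[90,-30,0] → ·  [on edge]
    (9,6)@(19, 13): e=[150,-90,0] → ·  [on edge]
  covered (8 px):
    · · · · · · · · · ·
    · · · · # · · · · ·
    · · · # # · · · · ·
    · · # # # · · · · ·
    · · · # # · · · · ·
    · · · · · · · · · ·
    · · · · · · · · · ·
    · · · · · · · · · ·
T2:
  2·area = 20
  edge (2, 14)→(12, 4): d=(10,-10) inclusive
  edge (12, 4)→(4, 14): d=(-8,10) inclusive
  edge (4, 14)→(2, 14): d=(-2,0) inclusive
    (7,0)@(15, 1): e=[0,-6,26] → ·  [on edge]
    (6,1)@(13, 3): e=[0,-2,22] → ·  [on edge]
    (5,2)@(11, 5): e=[0,2,18] → #  [on edge]
    (6,2)@(13, 5): e=[20,-18,18] → ·
    (4,3)@(9, 7): e=[0,6,14] → #  [on edge]
    (5,3)@(11, 7): e=[20,-14,14] → ·
    (3,4)@(7, 9): e=[0,10,10] → #  [on edge]
    (4,4)@(9, 9): e=[20,-10,10] → ·
    (2,5)@(5, 11): e=[0,14,6] → #  [on edge]
    (3,5)@(7, 11): e=[20,-6,6] → ·
    (1,6)@(3, 13): e=[0,18,2] → #  [on edge]
    (2,6)@(5, 13): e=[20,-2,2] → ·
    (0,7)@(1, 15): e=[0,22,-2] → ·  [on edge]
  covered (5 px):
    · · · · · · · · · ·
    · · · · · · · · · ·
    · · · · · # · · · ·
    · · · · # · · · · ·
    · · · # · · · · · ·
    · · # · · · · · · ·
    · # · · · · · · · ·
    · · · · · · · · · ·

Result: [6,14,0]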